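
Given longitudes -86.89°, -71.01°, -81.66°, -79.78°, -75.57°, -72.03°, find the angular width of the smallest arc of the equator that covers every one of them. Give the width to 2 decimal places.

Sort the longitudes: -86.89°, -81.66°, -79.78°, -75.57°, -72.03°, -71.01°.
Eastward gaps between consecutive values (wrapping around): 5.23°, 1.88°, 4.21°, 3.54°, 1.02°, 344.12°.
Largest gap = 344.12° ⇒ minimal covering band is its complement: 360° − 344.12° = 15.88°.
Band runs from -86.89° eastward to -71.01°.

15.88°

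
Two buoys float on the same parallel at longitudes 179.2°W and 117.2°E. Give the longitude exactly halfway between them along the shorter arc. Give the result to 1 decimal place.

Signed shortest Δλ from -179.2° to +117.2° is -63.6°.
Midpoint longitude = -179.2° + (-63.6°)/2 = -179.2° − 31.8° = -211.0°.
Normalise into (−180°, 180°]: +149.0°.
(The naïve average (-179.2 + +117.2)/2 = -31.0° is on the wrong side of the globe.)

149.0°E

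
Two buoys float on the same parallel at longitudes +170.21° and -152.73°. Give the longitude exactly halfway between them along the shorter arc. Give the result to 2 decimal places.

Signed shortest Δλ from +170.21° to -152.73° is +37.06°.
Midpoint longitude = +170.21° + (+37.06°)/2 = +170.21° + 18.53° = +188.74°.
Normalise into (−180°, 180°]: -171.26°.
(The naïve average (+170.21 + -152.73)/2 = 8.74° is on the wrong side of the globe.)

-171.26°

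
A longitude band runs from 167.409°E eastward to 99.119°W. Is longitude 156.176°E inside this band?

No

Band width going east from +167.409° to -99.119°: ((-99.119 − 167.409) mod 360) = 93.472°.
Offset of +156.176° east of the west edge: ((156.176 − 167.409) mod 360) = 348.767°.
348.767° > 93.472° ⇒ outside.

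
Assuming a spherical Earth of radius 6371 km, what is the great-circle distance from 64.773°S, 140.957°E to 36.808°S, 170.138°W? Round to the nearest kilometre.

4445 km

Δλ = -170.138 − 140.957 = -311.095°; wrapped into (−180°, 180°]: 48.905°.
Δφ = -36.808 − -64.773 = 27.965°.
a = sin²(Δφ/2) + cos φ₁ · cos φ₂ · sin²(Δλ/2) = 0.116853.
c = 2·atan2(√a, √(1−a)) = 0.69774 rad → d = 6371·c ≈ 4445.32 km.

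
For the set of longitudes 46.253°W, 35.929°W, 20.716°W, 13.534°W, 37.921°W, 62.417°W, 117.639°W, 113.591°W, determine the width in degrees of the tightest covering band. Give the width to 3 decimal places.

Sort the longitudes: -117.639°, -113.591°, -62.417°, -46.253°, -37.921°, -35.929°, -20.716°, -13.534°.
Eastward gaps between consecutive values (wrapping around): 4.048°, 51.174°, 16.164°, 8.332°, 1.992°, 15.213°, 7.182°, 255.895°.
Largest gap = 255.895° ⇒ minimal covering band is its complement: 360° − 255.895° = 104.105°.
Band runs from -117.639° eastward to -13.534°.

104.105°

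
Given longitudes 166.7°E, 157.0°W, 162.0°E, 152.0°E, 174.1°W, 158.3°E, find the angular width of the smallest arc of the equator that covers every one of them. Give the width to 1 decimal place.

Sort the longitudes: -174.1°, -157.0°, +152.0°, +158.3°, +162.0°, +166.7°.
Eastward gaps between consecutive values (wrapping around): 17.1°, 309.0°, 6.3°, 3.7°, 4.7°, 19.2°.
Largest gap = 309.0° ⇒ minimal covering band is its complement: 360° − 309.0° = 51.0°.
Band runs from +152.0° eastward to -157.0°, crossing the antimeridian.

51.0°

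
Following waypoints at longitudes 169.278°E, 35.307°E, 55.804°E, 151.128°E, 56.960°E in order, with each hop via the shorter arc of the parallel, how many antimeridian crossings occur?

0

Leg 1: +169.278° → +35.307°, shortest Δλ = -133.971° (west) — does not cross 180°.
Leg 2: +35.307° → +55.804°, shortest Δλ = 20.497° (east) — does not cross 180°.
Leg 3: +55.804° → +151.128°, shortest Δλ = 95.324° (east) — does not cross 180°.
Leg 4: +151.128° → +56.960°, shortest Δλ = -94.168° (west) — does not cross 180°.
Total crossings: 0.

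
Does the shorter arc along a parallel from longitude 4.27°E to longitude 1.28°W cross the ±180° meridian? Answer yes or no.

No

Signed shortest Δλ = ((-1.28 − 4.27 + 180) mod 360) − 180 = -5.55°.
Going west by 5.55° from +4.27° reaches -1.28° without touching 180°.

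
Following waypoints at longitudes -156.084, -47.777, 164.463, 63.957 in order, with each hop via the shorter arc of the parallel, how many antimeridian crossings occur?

Leg 1: -156.084° → -47.777°, shortest Δλ = 108.307° (east) — does not cross 180°.
Leg 2: -47.777° → +164.463°, shortest Δλ = -147.76° (west) — crosses 180°.
Leg 3: +164.463° → +63.957°, shortest Δλ = -100.506° (west) — does not cross 180°.
Total crossings: 1.

1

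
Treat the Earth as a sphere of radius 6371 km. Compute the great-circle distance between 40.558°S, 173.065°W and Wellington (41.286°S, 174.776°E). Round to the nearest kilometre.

Δλ = 174.776 − -173.065 = 347.841°; wrapped into (−180°, 180°]: -12.159°.
Δφ = -41.286 − -40.558 = -0.728°.
a = sin²(Δφ/2) + cos φ₁ · cos φ₂ · sin²(Δλ/2) = 0.006444.
c = 2·atan2(√a, √(1−a)) = 0.16072 rad → d = 6371·c ≈ 1023.95 km.

1024 km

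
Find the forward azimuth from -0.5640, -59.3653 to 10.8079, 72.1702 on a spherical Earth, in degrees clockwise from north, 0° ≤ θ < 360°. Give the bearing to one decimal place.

Δλ = 72.1702 − -59.3653 = 131.5355°.
θ = atan2( sin Δλ · cos φ₂ , cos φ₁ · sin φ₂ − sin φ₁ · cos φ₂ · cos Δλ )
  = atan2(0.73527, 0.18110) = 76.163° → normalised to [0°, 360°): 76.163°.

76.2°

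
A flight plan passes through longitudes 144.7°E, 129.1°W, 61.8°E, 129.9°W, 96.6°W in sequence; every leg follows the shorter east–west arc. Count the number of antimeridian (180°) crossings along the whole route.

Leg 1: +144.7° → -129.1°, shortest Δλ = 86.2° (east) — crosses 180°.
Leg 2: -129.1° → +61.8°, shortest Δλ = -169.1° (west) — crosses 180°.
Leg 3: +61.8° → -129.9°, shortest Δλ = 168.3° (east) — crosses 180°.
Leg 4: -129.9° → -96.6°, shortest Δλ = 33.3° (east) — does not cross 180°.
Total crossings: 3.

3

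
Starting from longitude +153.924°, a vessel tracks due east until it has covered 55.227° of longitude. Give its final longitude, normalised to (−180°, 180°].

Start at +153.924°; shift +55.227° → +209.151°.
+209.151° lies outside (−180°, 180°]; subtract 360° → -150.849°.

-150.849°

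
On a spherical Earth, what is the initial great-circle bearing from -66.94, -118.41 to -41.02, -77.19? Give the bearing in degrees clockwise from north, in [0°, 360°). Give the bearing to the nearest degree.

62°

Δλ = -77.19 − -118.41 = 41.22°.
θ = atan2( sin Δλ · cos φ₂ , cos φ₁ · sin φ₂ − sin φ₁ · cos φ₂ · cos Δλ )
  = atan2(0.49717, 0.26508) = 61.934° → normalised to [0°, 360°): 61.934°.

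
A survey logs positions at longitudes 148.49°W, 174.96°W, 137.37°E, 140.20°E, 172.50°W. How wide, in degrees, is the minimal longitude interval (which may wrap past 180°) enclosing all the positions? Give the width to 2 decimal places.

Sort the longitudes: -174.96°, -172.50°, -148.49°, +137.37°, +140.20°.
Eastward gaps between consecutive values (wrapping around): 2.46°, 24.01°, 285.86°, 2.83°, 44.84°.
Largest gap = 285.86° ⇒ minimal covering band is its complement: 360° − 285.86° = 74.14°.
Band runs from +137.37° eastward to -148.49°, crossing the antimeridian.

74.14°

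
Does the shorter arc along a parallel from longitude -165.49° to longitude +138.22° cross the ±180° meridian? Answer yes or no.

Yes

Naïve |138.22 − -165.49| = 303.71° > 180°, so the shorter arc goes the other way round — across 180°.
Signed shortest Δλ = ((138.22 − -165.49 + 180) mod 360) − 180 = -56.29°.
Going west by 56.29° from -165.49° passes through 180° before reaching +138.22°.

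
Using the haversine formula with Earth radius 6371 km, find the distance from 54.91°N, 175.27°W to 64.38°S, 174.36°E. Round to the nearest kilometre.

Δλ = 174.36 − -175.27 = 349.63°; wrapped into (−180°, 180°]: -10.37°.
Δφ = -64.38 − 54.91 = -119.29°.
a = sin²(Δφ/2) + cos φ₁ · cos φ₂ · sin²(Δλ/2) = 0.746645.
c = 2·atan2(√a, √(1−a)) = 2.08666 rad → d = 6371·c ≈ 13294.14 km.

13294 km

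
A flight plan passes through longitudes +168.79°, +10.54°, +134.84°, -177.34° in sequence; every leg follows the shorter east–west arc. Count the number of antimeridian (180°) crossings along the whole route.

Leg 1: +168.79° → +10.54°, shortest Δλ = -158.25° (west) — does not cross 180°.
Leg 2: +10.54° → +134.84°, shortest Δλ = 124.3° (east) — does not cross 180°.
Leg 3: +134.84° → -177.34°, shortest Δλ = 47.82° (east) — crosses 180°.
Total crossings: 1.

1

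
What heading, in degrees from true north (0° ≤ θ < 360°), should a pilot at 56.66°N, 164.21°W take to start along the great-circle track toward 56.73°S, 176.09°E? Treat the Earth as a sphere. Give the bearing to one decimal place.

191.7°

Δλ = 176.09 − -164.21 = 340.30°; wrapped into (−180°, 180°]: -19.70°.
θ = atan2( sin Δλ · cos φ₂ , cos φ₁ · sin φ₂ − sin φ₁ · cos φ₂ · cos Δλ )
  = atan2(-0.18493, -0.89100) = -168.275° → normalised to [0°, 360°): 191.725°.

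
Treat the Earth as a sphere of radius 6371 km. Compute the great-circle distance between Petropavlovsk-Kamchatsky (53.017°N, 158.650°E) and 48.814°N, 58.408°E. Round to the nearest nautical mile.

3479 nmi

Δλ = 58.408 − 158.650 = -100.242°.
Δφ = 48.814 − 53.017 = -4.203°.
a = sin²(Δφ/2) + cos φ₁ · cos φ₂ · sin²(Δλ/2) = 0.234634.
c = 2·atan2(√a, √(1−a)) = 1.01133 rad → d = 6371·c ≈ 6443.20 km ≈ 3479.05 nmi.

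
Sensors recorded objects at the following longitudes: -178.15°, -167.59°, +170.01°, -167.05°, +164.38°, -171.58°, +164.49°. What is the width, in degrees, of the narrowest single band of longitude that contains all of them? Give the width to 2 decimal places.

28.57°

Sort the longitudes: -178.15°, -171.58°, -167.59°, -167.05°, +164.38°, +164.49°, +170.01°.
Eastward gaps between consecutive values (wrapping around): 6.57°, 3.99°, 0.54°, 331.43°, 0.11°, 5.52°, 11.84°.
Largest gap = 331.43° ⇒ minimal covering band is its complement: 360° − 331.43° = 28.57°.
Band runs from +164.38° eastward to -167.05°, crossing the antimeridian.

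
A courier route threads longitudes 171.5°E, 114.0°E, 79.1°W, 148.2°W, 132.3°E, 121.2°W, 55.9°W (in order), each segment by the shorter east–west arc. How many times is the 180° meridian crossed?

Leg 1: +171.5° → +114.0°, shortest Δλ = -57.5° (west) — does not cross 180°.
Leg 2: +114.0° → -79.1°, shortest Δλ = 166.9° (east) — crosses 180°.
Leg 3: -79.1° → -148.2°, shortest Δλ = -69.1° (west) — does not cross 180°.
Leg 4: -148.2° → +132.3°, shortest Δλ = -79.5° (west) — crosses 180°.
Leg 5: +132.3° → -121.2°, shortest Δλ = 106.5° (east) — crosses 180°.
Leg 6: -121.2° → -55.9°, shortest Δλ = 65.3° (east) — does not cross 180°.
Total crossings: 3.

3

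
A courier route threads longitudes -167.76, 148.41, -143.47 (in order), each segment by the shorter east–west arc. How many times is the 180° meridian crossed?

2

Leg 1: -167.76° → +148.41°, shortest Δλ = -43.83° (west) — crosses 180°.
Leg 2: +148.41° → -143.47°, shortest Δλ = 68.12° (east) — crosses 180°.
Total crossings: 2.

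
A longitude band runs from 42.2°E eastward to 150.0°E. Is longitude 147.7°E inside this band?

Yes

Band width going east from +42.2° to +150.0°: ((150.0 − 42.2) mod 360) = 107.8°.
Offset of +147.7° east of the west edge: ((147.7 − 42.2) mod 360) = 105.5°.
105.5° ≤ 107.8° ⇒ inside.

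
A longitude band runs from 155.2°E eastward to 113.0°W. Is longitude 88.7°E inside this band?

No

Band width going east from +155.2° to -113.0°: ((-113.0 − 155.2) mod 360) = 91.8°.
Offset of +88.7° east of the west edge: ((88.7 − 155.2) mod 360) = 293.5°.
293.5° > 91.8° ⇒ outside.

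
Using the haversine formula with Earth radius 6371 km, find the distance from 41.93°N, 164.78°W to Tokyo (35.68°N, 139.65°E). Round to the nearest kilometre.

Δλ = 139.65 − -164.78 = 304.43°; wrapped into (−180°, 180°]: -55.57°.
Δφ = 35.68 − 41.93 = -6.25°.
a = sin²(Δφ/2) + cos φ₁ · cos φ₂ · sin²(Δλ/2) = 0.134289.
c = 2·atan2(√a, √(1−a)) = 0.75039 rad → d = 6371·c ≈ 4780.74 km.

4781 km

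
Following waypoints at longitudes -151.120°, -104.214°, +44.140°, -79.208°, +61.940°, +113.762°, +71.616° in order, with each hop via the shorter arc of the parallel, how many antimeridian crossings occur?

0

Leg 1: -151.120° → -104.214°, shortest Δλ = 46.906° (east) — does not cross 180°.
Leg 2: -104.214° → +44.140°, shortest Δλ = 148.354° (east) — does not cross 180°.
Leg 3: +44.140° → -79.208°, shortest Δλ = -123.348° (west) — does not cross 180°.
Leg 4: -79.208° → +61.940°, shortest Δλ = 141.148° (east) — does not cross 180°.
Leg 5: +61.940° → +113.762°, shortest Δλ = 51.822° (east) — does not cross 180°.
Leg 6: +113.762° → +71.616°, shortest Δλ = -42.146° (west) — does not cross 180°.
Total crossings: 0.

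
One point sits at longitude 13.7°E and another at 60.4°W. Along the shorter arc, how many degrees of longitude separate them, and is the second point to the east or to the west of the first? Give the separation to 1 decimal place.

74.1° west

Raw difference: -60.4 − 13.7 = -74.1°.
Normalise into (−180°, 180°]: -74.1° stays -74.1°.
Negative ⇒ the second point lies to the west; separation 74.1°.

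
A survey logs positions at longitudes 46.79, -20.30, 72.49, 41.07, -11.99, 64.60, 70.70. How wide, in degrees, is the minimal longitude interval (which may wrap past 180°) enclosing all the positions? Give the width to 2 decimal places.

Sort the longitudes: -20.30°, -11.99°, +41.07°, +46.79°, +64.60°, +70.70°, +72.49°.
Eastward gaps between consecutive values (wrapping around): 8.31°, 53.06°, 5.72°, 17.81°, 6.10°, 1.79°, 267.21°.
Largest gap = 267.21° ⇒ minimal covering band is its complement: 360° − 267.21° = 92.79°.
Band runs from -20.30° eastward to +72.49°.

92.79°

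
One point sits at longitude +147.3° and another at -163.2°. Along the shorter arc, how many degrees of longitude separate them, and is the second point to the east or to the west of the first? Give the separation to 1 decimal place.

49.5° east

Raw difference: -163.2 − 147.3 = -310.5°.
Normalise into (−180°, 180°]: -310.5° + 360° = 49.5°.
Positive ⇒ the second point lies to the east; separation 49.5°.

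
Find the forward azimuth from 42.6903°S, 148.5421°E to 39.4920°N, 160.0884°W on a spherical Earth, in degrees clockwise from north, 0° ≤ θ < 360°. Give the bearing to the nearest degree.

Δλ = -160.0884 − 148.5421 = -308.6305°; wrapped into (−180°, 180°]: 51.3695°.
θ = atan2( sin Δλ · cos φ₂ , cos φ₁ · sin φ₂ − sin φ₁ · cos φ₂ · cos Δλ )
  = atan2(0.60285, 0.79412) = 37.204° → normalised to [0°, 360°): 37.204°.

37°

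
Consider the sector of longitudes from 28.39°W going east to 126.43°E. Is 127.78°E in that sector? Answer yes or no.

Band width going east from -28.39° to +126.43°: ((126.43 − -28.39) mod 360) = 154.82°.
Offset of +127.78° east of the west edge: ((127.78 − -28.39) mod 360) = 156.17°.
156.17° > 154.82° ⇒ outside.

No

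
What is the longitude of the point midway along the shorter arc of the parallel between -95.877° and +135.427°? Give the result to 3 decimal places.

Signed shortest Δλ from -95.877° to +135.427° is -128.696°.
Midpoint longitude = -95.877° + (-128.696°)/2 = -95.877° − 64.348° = -160.225°.
(The naïve average (-95.877 + +135.427)/2 = 19.775° is on the wrong side of the globe.)

-160.225°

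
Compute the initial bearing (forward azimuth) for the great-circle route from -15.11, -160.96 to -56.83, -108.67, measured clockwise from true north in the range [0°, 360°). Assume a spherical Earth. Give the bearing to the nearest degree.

149°

Δλ = -108.67 − -160.96 = 52.29°.
θ = atan2( sin Δλ · cos φ₂ , cos φ₁ · sin φ₂ − sin φ₁ · cos φ₂ · cos Δλ )
  = atan2(0.43284, -0.72088) = 149.018° → normalised to [0°, 360°): 149.018°.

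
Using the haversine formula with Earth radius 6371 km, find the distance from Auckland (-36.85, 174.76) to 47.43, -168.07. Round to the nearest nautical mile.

Δλ = -168.07 − 174.76 = -342.83°; wrapped into (−180°, 180°]: 17.17°.
Δφ = 47.43 − -36.85 = 84.28°.
a = sin²(Δφ/2) + cos φ₁ · cos φ₂ · sin²(Δλ/2) = 0.462229.
c = 2·atan2(√a, √(1−a)) = 1.49518 rad → d = 6371·c ≈ 9525.81 km ≈ 5143.53 nmi.

5144 nmi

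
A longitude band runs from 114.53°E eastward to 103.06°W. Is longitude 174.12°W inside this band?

Yes

Band width going east from +114.53° to -103.06°: ((-103.06 − 114.53) mod 360) = 142.41°.
Offset of -174.12° east of the west edge: ((-174.12 − 114.53) mod 360) = 71.35°.
71.35° ≤ 142.41° ⇒ inside.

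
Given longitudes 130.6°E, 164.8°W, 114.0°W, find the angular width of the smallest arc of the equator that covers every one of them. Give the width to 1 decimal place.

Sort the longitudes: -164.8°, -114.0°, +130.6°.
Eastward gaps between consecutive values (wrapping around): 50.8°, 244.6°, 64.6°.
Largest gap = 244.6° ⇒ minimal covering band is its complement: 360° − 244.6° = 115.4°.
Band runs from +130.6° eastward to -114.0°, crossing the antimeridian.

115.4°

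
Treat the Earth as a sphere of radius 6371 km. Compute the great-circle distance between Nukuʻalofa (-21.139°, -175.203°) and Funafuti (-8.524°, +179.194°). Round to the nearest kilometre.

1526 km

Δλ = 179.194 − -175.203 = 354.397°; wrapped into (−180°, 180°]: -5.603°.
Δφ = -8.524 − -21.139 = 12.615°.
a = sin²(Δφ/2) + cos φ₁ · cos φ₂ · sin²(Δλ/2) = 0.014274.
c = 2·atan2(√a, √(1−a)) = 0.23952 rad → d = 6371·c ≈ 1525.96 km.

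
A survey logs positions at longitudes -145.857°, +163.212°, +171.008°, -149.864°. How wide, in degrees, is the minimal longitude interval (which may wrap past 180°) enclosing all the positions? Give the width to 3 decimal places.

50.931°

Sort the longitudes: -149.864°, -145.857°, +163.212°, +171.008°.
Eastward gaps between consecutive values (wrapping around): 4.007°, 309.069°, 7.796°, 39.128°.
Largest gap = 309.069° ⇒ minimal covering band is its complement: 360° − 309.069° = 50.931°.
Band runs from +163.212° eastward to -145.857°, crossing the antimeridian.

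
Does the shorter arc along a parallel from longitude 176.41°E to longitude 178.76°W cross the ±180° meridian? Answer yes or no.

Yes

Naïve |-178.76 − 176.41| = 355.17° > 180°, so the shorter arc goes the other way round — across 180°.
Signed shortest Δλ = ((-178.76 − 176.41 + 180) mod 360) − 180 = 4.83°.
Going east by 4.83° from +176.41° passes through 180° before reaching -178.76°.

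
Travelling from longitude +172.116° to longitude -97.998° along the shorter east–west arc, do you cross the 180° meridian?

Yes

Naïve |-97.998 − 172.116| = 270.114° > 180°, so the shorter arc goes the other way round — across 180°.
Signed shortest Δλ = ((-97.998 − 172.116 + 180) mod 360) − 180 = 89.886°.
Going east by 89.886° from +172.116° passes through 180° before reaching -97.998°.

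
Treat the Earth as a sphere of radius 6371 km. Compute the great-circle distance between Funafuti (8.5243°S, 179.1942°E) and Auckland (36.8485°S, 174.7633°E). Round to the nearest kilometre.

Δλ = 174.7633 − 179.1942 = -4.4309°.
Δφ = -36.8485 − -8.5243 = -28.3242°.
a = sin²(Δφ/2) + cos φ₁ · cos φ₂ · sin²(Δλ/2) = 0.061044.
c = 2·atan2(√a, √(1−a)) = 0.49931 rad → d = 6371·c ≈ 3181.12 km.

3181 km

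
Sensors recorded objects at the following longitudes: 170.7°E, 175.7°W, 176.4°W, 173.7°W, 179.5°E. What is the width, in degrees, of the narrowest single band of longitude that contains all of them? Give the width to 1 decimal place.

Sort the longitudes: -176.4°, -175.7°, -173.7°, +170.7°, +179.5°.
Eastward gaps between consecutive values (wrapping around): 0.7°, 2.0°, 344.4°, 8.8°, 4.1°.
Largest gap = 344.4° ⇒ minimal covering band is its complement: 360° − 344.4° = 15.6°.
Band runs from +170.7° eastward to -173.7°, crossing the antimeridian.

15.6°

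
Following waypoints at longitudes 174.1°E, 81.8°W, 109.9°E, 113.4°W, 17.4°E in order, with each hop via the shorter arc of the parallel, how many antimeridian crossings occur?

Leg 1: +174.1° → -81.8°, shortest Δλ = 104.1° (east) — crosses 180°.
Leg 2: -81.8° → +109.9°, shortest Δλ = -168.3° (west) — crosses 180°.
Leg 3: +109.9° → -113.4°, shortest Δλ = 136.7° (east) — crosses 180°.
Leg 4: -113.4° → +17.4°, shortest Δλ = 130.8° (east) — does not cross 180°.
Total crossings: 3.

3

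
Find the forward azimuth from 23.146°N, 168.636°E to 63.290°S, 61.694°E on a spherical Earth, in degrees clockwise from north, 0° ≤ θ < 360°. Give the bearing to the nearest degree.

209°

Δλ = 61.694 − 168.636 = -106.942°.
θ = atan2( sin Δλ · cos φ₂ , cos φ₁ · sin φ₂ − sin φ₁ · cos φ₂ · cos Δλ )
  = atan2(-0.42997, -0.76990) = -150.818° → normalised to [0°, 360°): 209.182°.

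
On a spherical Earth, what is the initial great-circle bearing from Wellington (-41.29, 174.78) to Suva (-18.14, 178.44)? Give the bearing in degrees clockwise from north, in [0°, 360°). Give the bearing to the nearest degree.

Δλ = 178.44 − 174.78 = 3.66°.
θ = atan2( sin Δλ · cos φ₂ , cos φ₁ · sin φ₂ − sin φ₁ · cos φ₂ · cos Δλ )
  = atan2(0.06066, 0.39186) = 8.800° → normalised to [0°, 360°): 8.800°.

9°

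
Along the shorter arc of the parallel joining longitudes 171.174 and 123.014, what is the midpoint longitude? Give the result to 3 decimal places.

+147.094°

Signed shortest Δλ from +171.174° to +123.014° is -48.160°.
Midpoint longitude = +171.174° + (-48.160°)/2 = +171.174° − 24.080° = +147.094°.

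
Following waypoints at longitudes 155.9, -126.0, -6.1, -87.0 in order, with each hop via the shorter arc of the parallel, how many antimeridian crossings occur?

1

Leg 1: +155.9° → -126.0°, shortest Δλ = 78.1° (east) — crosses 180°.
Leg 2: -126.0° → -6.1°, shortest Δλ = 119.9° (east) — does not cross 180°.
Leg 3: -6.1° → -87.0°, shortest Δλ = -80.9° (west) — does not cross 180°.
Total crossings: 1.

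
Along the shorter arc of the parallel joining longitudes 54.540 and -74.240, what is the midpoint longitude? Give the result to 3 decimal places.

-9.850°

Signed shortest Δλ from +54.540° to -74.240° is -128.780°.
Midpoint longitude = +54.540° + (-128.780°)/2 = +54.540° − 64.390° = -9.850°.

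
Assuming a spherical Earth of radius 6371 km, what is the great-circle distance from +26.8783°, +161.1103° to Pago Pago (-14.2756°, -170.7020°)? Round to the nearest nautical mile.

Δλ = -170.7020 − 161.1103 = -331.8123°; wrapped into (−180°, 180°]: 28.1877°.
Δφ = -14.2756 − 26.8783 = -41.1539°.
a = sin²(Δφ/2) + cos φ₁ · cos φ₂ · sin²(Δλ/2) = 0.174786.
c = 2·atan2(√a, √(1−a)) = 0.86265 rad → d = 6371·c ≈ 5495.93 km ≈ 2967.57 nmi.

2968 nmi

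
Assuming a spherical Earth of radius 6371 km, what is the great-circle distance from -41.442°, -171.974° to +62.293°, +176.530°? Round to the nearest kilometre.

Δλ = 176.530 − -171.974 = 348.504°; wrapped into (−180°, 180°]: -11.496°.
Δφ = 62.293 − -41.442 = 103.735°.
a = sin²(Δφ/2) + cos φ₁ · cos φ₂ · sin²(Δλ/2) = 0.622212.
c = 2·atan2(√a, √(1−a)) = 1.81772 rad → d = 6371·c ≈ 11580.70 km.

11581 km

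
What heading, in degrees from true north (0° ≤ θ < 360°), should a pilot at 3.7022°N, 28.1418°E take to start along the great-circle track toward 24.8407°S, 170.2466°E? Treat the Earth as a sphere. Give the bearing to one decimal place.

123.8°

Δλ = 170.2466 − 28.1418 = 142.1048°.
θ = atan2( sin Δλ · cos φ₂ , cos φ₁ · sin φ₂ − sin φ₁ · cos φ₂ · cos Δλ )
  = atan2(0.55739, -0.37298) = 123.789° → normalised to [0°, 360°): 123.789°.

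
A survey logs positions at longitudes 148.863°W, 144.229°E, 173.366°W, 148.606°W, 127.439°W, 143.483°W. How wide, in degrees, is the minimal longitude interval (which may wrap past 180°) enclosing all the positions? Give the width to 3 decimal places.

88.332°

Sort the longitudes: -173.366°, -148.863°, -148.606°, -143.483°, -127.439°, +144.229°.
Eastward gaps between consecutive values (wrapping around): 24.503°, 0.257°, 5.123°, 16.044°, 271.668°, 42.405°.
Largest gap = 271.668° ⇒ minimal covering band is its complement: 360° − 271.668° = 88.332°.
Band runs from +144.229° eastward to -127.439°, crossing the antimeridian.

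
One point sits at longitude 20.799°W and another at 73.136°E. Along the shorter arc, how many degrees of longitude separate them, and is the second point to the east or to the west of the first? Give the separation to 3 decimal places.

Raw difference: 73.136 − -20.799 = 93.935°.
Normalise into (−180°, 180°]: 93.935° stays 93.935°.
Positive ⇒ the second point lies to the east; separation 93.935°.

93.935° east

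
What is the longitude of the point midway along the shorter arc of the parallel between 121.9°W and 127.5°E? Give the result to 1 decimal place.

Signed shortest Δλ from -121.9° to +127.5° is -110.6°.
Midpoint longitude = -121.9° + (-110.6°)/2 = -121.9° − 55.3° = -177.2°.
(The naïve average (-121.9 + +127.5)/2 = 2.8° is on the wrong side of the globe.)

177.2°W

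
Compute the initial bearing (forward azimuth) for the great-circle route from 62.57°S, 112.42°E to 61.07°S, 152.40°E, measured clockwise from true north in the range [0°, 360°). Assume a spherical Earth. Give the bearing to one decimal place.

Δλ = 152.40 − 112.42 = 39.98°.
θ = atan2( sin Δλ · cos φ₂ , cos φ₁ · sin φ₂ − sin φ₁ · cos φ₂ · cos Δλ )
  = atan2(0.31081, -0.07418) = 103.423° → normalised to [0°, 360°): 103.423°.

103.4°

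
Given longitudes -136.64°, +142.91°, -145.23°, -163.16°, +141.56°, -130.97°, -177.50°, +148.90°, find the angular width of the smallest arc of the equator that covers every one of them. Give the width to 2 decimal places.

87.47°

Sort the longitudes: -177.50°, -163.16°, -145.23°, -136.64°, -130.97°, +141.56°, +142.91°, +148.90°.
Eastward gaps between consecutive values (wrapping around): 14.34°, 17.93°, 8.59°, 5.67°, 272.53°, 1.35°, 5.99°, 33.60°.
Largest gap = 272.53° ⇒ minimal covering band is its complement: 360° − 272.53° = 87.47°.
Band runs from +141.56° eastward to -130.97°, crossing the antimeridian.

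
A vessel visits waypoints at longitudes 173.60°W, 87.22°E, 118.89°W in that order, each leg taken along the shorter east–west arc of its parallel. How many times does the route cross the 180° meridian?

Leg 1: -173.60° → +87.22°, shortest Δλ = -99.18° (west) — crosses 180°.
Leg 2: +87.22° → -118.89°, shortest Δλ = 153.89° (east) — crosses 180°.
Total crossings: 2.

2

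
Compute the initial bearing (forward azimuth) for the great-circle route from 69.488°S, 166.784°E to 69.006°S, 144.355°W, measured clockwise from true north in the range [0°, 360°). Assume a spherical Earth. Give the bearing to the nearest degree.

Δλ = -144.355 − 166.784 = -311.139°; wrapped into (−180°, 180°]: 48.861°.
θ = atan2( sin Δλ · cos φ₂ , cos φ₁ · sin φ₂ − sin φ₁ · cos φ₂ · cos Δλ )
  = atan2(0.26982, -0.10639) = 111.518° → normalised to [0°, 360°): 111.518°.

112°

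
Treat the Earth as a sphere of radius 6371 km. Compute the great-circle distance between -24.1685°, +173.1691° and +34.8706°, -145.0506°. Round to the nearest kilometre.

7905 km

Δλ = -145.0506 − 173.1691 = -318.2197°; wrapped into (−180°, 180°]: 41.7803°.
Δφ = 34.8706 − -24.1685 = 59.0391°.
a = sin²(Δφ/2) + cos φ₁ · cos φ₂ · sin²(Δλ/2) = 0.337947.
c = 2·atan2(√a, √(1−a)) = 1.24073 rad → d = 6371·c ≈ 7904.69 km.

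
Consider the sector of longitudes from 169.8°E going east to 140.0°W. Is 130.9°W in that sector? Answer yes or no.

No

Band width going east from +169.8° to -140.0°: ((-140.0 − 169.8) mod 360) = 50.2°.
Offset of -130.9° east of the west edge: ((-130.9 − 169.8) mod 360) = 59.3°.
59.3° > 50.2° ⇒ outside.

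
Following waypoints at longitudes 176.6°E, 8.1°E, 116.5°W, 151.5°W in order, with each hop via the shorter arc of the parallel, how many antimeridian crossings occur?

0

Leg 1: +176.6° → +8.1°, shortest Δλ = -168.5° (west) — does not cross 180°.
Leg 2: +8.1° → -116.5°, shortest Δλ = -124.6° (west) — does not cross 180°.
Leg 3: -116.5° → -151.5°, shortest Δλ = -35.0° (west) — does not cross 180°.
Total crossings: 0.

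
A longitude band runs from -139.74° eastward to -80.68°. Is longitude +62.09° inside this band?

No

Band width going east from -139.74° to -80.68°: ((-80.68 − -139.74) mod 360) = 59.06°.
Offset of +62.09° east of the west edge: ((62.09 − -139.74) mod 360) = 201.83°.
201.83° > 59.06° ⇒ outside.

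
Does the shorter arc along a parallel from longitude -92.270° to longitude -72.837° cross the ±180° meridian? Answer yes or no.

Signed shortest Δλ = ((-72.837 − -92.270 + 180) mod 360) − 180 = 19.433°.
Going east by 19.433° from -92.270° reaches -72.837° without touching 180°.

No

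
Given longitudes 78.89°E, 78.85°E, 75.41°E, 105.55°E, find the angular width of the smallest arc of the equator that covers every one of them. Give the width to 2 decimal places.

30.14°

Sort the longitudes: +75.41°, +78.85°, +78.89°, +105.55°.
Eastward gaps between consecutive values (wrapping around): 3.44°, 0.04°, 26.66°, 329.86°.
Largest gap = 329.86° ⇒ minimal covering band is its complement: 360° − 329.86° = 30.14°.
Band runs from +75.41° eastward to +105.55°.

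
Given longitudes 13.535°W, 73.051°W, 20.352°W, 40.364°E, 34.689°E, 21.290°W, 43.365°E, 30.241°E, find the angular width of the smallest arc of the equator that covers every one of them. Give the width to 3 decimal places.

Sort the longitudes: -73.051°, -21.290°, -20.352°, -13.535°, +30.241°, +34.689°, +40.364°, +43.365°.
Eastward gaps between consecutive values (wrapping around): 51.761°, 0.938°, 6.817°, 43.776°, 4.448°, 5.675°, 3.001°, 243.584°.
Largest gap = 243.584° ⇒ minimal covering band is its complement: 360° − 243.584° = 116.416°.
Band runs from -73.051° eastward to +43.365°.

116.416°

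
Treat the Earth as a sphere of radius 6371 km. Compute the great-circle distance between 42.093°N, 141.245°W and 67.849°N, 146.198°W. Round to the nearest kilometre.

2879 km

Δλ = -146.198 − -141.245 = -4.953°.
Δφ = 67.849 − 42.093 = 25.756°.
a = sin²(Δφ/2) + cos φ₁ · cos φ₂ · sin²(Δλ/2) = 0.050196.
c = 2·atan2(√a, √(1−a)) = 0.45193 rad → d = 6371·c ≈ 2879.22 km.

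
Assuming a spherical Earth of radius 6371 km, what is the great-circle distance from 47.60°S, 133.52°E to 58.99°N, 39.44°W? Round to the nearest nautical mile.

10079 nmi

Δλ = -39.44 − 133.52 = -172.96°.
Δφ = 58.99 − -47.60 = 106.59°.
a = sin²(Δφ/2) + cos φ₁ · cos φ₂ · sin²(Δλ/2) = 0.988843.
c = 2·atan2(√a, √(1−a)) = 2.92995 rad → d = 6371·c ≈ 18666.69 km ≈ 10079.21 nmi.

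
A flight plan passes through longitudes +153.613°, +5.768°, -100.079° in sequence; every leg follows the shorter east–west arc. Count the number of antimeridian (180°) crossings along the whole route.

0

Leg 1: +153.613° → +5.768°, shortest Δλ = -147.845° (west) — does not cross 180°.
Leg 2: +5.768° → -100.079°, shortest Δλ = -105.847° (west) — does not cross 180°.
Total crossings: 0.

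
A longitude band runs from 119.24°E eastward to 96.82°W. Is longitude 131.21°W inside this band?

Yes

Band width going east from +119.24° to -96.82°: ((-96.82 − 119.24) mod 360) = 143.94°.
Offset of -131.21° east of the west edge: ((-131.21 − 119.24) mod 360) = 109.55°.
109.55° ≤ 143.94° ⇒ inside.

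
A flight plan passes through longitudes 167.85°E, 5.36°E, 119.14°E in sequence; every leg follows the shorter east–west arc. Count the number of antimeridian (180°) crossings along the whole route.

0

Leg 1: +167.85° → +5.36°, shortest Δλ = -162.49° (west) — does not cross 180°.
Leg 2: +5.36° → +119.14°, shortest Δλ = 113.78° (east) — does not cross 180°.
Total crossings: 0.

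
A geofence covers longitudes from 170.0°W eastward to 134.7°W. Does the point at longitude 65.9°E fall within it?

Band width going east from -170.0° to -134.7°: ((-134.7 − -170.0) mod 360) = 35.3°.
Offset of +65.9° east of the west edge: ((65.9 − -170.0) mod 360) = 235.9°.
235.9° > 35.3° ⇒ outside.

No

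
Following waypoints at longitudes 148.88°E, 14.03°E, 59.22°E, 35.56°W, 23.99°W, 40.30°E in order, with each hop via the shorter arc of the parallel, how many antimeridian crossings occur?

0

Leg 1: +148.88° → +14.03°, shortest Δλ = -134.85° (west) — does not cross 180°.
Leg 2: +14.03° → +59.22°, shortest Δλ = 45.19° (east) — does not cross 180°.
Leg 3: +59.22° → -35.56°, shortest Δλ = -94.78° (west) — does not cross 180°.
Leg 4: -35.56° → -23.99°, shortest Δλ = 11.57° (east) — does not cross 180°.
Leg 5: -23.99° → +40.30°, shortest Δλ = 64.29° (east) — does not cross 180°.
Total crossings: 0.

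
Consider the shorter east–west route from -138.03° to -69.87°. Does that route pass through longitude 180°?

Signed shortest Δλ = ((-69.87 − -138.03 + 180) mod 360) − 180 = 68.16°.
Going east by 68.16° from -138.03° reaches -69.87° without touching 180°.

No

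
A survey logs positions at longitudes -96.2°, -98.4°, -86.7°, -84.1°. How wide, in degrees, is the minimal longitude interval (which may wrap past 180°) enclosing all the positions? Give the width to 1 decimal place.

14.3°

Sort the longitudes: -98.4°, -96.2°, -86.7°, -84.1°.
Eastward gaps between consecutive values (wrapping around): 2.2°, 9.5°, 2.6°, 345.7°.
Largest gap = 345.7° ⇒ minimal covering band is its complement: 360° − 345.7° = 14.3°.
Band runs from -98.4° eastward to -84.1°.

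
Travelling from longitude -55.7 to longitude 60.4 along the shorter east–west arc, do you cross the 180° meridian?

No

Signed shortest Δλ = ((60.4 − -55.7 + 180) mod 360) − 180 = 116.1°.
Going east by 116.1° from -55.7° reaches +60.4° without touching 180°.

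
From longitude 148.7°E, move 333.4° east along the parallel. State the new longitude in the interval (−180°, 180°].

122.1°E

Start at +148.7°; shift +333.4° → +482.1°.
+482.1° lies outside (−180°, 180°]; subtract 360° → +122.1°.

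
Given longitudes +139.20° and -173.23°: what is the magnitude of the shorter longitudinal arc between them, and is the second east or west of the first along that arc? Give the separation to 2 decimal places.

47.57° east

Raw difference: -173.23 − 139.20 = -312.43°.
Normalise into (−180°, 180°]: -312.43° + 360° = 47.57°.
Positive ⇒ the second point lies to the east; separation 47.57°.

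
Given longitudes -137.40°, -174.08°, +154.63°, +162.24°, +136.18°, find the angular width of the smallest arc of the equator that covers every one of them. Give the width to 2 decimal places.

86.42°

Sort the longitudes: -174.08°, -137.40°, +136.18°, +154.63°, +162.24°.
Eastward gaps between consecutive values (wrapping around): 36.68°, 273.58°, 18.45°, 7.61°, 23.68°.
Largest gap = 273.58° ⇒ minimal covering band is its complement: 360° − 273.58° = 86.42°.
Band runs from +136.18° eastward to -137.40°, crossing the antimeridian.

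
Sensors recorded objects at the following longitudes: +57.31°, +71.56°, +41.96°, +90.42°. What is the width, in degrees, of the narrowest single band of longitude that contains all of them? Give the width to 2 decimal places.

Sort the longitudes: +41.96°, +57.31°, +71.56°, +90.42°.
Eastward gaps between consecutive values (wrapping around): 15.35°, 14.25°, 18.86°, 311.54°.
Largest gap = 311.54° ⇒ minimal covering band is its complement: 360° − 311.54° = 48.46°.
Band runs from +41.96° eastward to +90.42°.

48.46°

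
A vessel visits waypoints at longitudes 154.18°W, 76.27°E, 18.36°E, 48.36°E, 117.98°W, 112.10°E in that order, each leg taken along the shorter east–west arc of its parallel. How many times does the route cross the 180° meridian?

2

Leg 1: -154.18° → +76.27°, shortest Δλ = -129.55° (west) — crosses 180°.
Leg 2: +76.27° → +18.36°, shortest Δλ = -57.91° (west) — does not cross 180°.
Leg 3: +18.36° → +48.36°, shortest Δλ = 30.0° (east) — does not cross 180°.
Leg 4: +48.36° → -117.98°, shortest Δλ = -166.34° (west) — does not cross 180°.
Leg 5: -117.98° → +112.10°, shortest Δλ = -129.92° (west) — crosses 180°.
Total crossings: 2.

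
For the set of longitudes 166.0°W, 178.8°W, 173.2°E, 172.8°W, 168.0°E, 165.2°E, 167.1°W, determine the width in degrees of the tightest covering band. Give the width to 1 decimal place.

Sort the longitudes: -178.8°, -172.8°, -167.1°, -166.0°, +165.2°, +168.0°, +173.2°.
Eastward gaps between consecutive values (wrapping around): 6.0°, 5.7°, 1.1°, 331.2°, 2.8°, 5.2°, 8.0°.
Largest gap = 331.2° ⇒ minimal covering band is its complement: 360° − 331.2° = 28.8°.
Band runs from +165.2° eastward to -166.0°, crossing the antimeridian.

28.8°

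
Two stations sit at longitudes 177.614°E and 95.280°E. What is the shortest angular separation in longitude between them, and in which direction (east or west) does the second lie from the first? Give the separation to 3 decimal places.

82.334° west

Raw difference: 95.280 − 177.614 = -82.334°.
Normalise into (−180°, 180°]: -82.334° stays -82.334°.
Negative ⇒ the second point lies to the west; separation 82.334°.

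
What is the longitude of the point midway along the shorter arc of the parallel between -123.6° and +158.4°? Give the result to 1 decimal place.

-162.6°

Signed shortest Δλ from -123.6° to +158.4° is -78.0°.
Midpoint longitude = -123.6° + (-78.0°)/2 = -123.6° − 39.0° = -162.6°.
(The naïve average (-123.6 + +158.4)/2 = 17.4° is on the wrong side of the globe.)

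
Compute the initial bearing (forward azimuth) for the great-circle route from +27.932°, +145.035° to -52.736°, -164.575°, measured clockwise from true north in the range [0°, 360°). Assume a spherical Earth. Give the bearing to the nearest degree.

152°

Δλ = -164.575 − 145.035 = -309.610°; wrapped into (−180°, 180°]: 50.390°.
θ = atan2( sin Δλ · cos φ₂ , cos φ₁ · sin φ₂ − sin φ₁ · cos φ₂ · cos Δλ )
  = atan2(0.46647, -0.88397) = 152.179° → normalised to [0°, 360°): 152.179°.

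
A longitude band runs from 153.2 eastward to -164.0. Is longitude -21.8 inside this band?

Band width going east from +153.2° to -164.0°: ((-164.0 − 153.2) mod 360) = 42.8°.
Offset of -21.8° east of the west edge: ((-21.8 − 153.2) mod 360) = 185.0°.
185.0° > 42.8° ⇒ outside.

No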